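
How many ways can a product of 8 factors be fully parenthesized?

This is counted by the nth Catalan number C_n. Here n = 8 - 1 = 7.
C_n = (2n)!/(n!(n+1)!), so C_{7} = 14!/(7! x 8!) = C(14,7)/8 = 3432/8.

Final answer: C_{7} = 429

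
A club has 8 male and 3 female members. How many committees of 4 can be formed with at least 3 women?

Sum over valid woman counts:
C(3,3)C(8,1).

Final answer: 8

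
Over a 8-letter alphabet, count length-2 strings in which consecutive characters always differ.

Let g(n) count such strings. g(1) = 8, and each valid string of length n-1 extends in 7 ways (any symbol but the last), so g(n) = 7 g(n-1).
Total: g(2) = 8 x 7^1.

Final answer: 8 x 7^{1} = 56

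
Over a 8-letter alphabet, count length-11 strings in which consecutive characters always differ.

First character: 8 choices. Each subsequent: 7 choices (must differ from the previous one).
Total: 8 x 7^10.

Final answer: 8 x 7^{10} = 2259801992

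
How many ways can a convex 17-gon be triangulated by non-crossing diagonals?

This is a standard Catalan-number count: the answer is C_n. Here n = 17 - 2 = 15.
C_n = C(2n,n)/(n+1), so C_{15} = C(30,15)/16 = 155117520/16.

Final answer: C_{15} = 9694845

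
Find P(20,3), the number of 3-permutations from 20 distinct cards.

P(20,3) = 20!/(20-3)! = 20!/17!.

Final answer: P(20,3) = 6840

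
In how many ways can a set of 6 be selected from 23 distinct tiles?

C(23,6) = 23!/(6! x (23-6)!).

Final answer: C(23,6) = 100947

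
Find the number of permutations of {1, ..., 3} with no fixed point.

Derangements satisfy D(n) = (n-1)(D(n-1) + D(n-2)), starting from D(0)=1, D(1)=0.
D(2) = 1 x (0 + 1) = 1
D(3) = 2 x (D(2) + D(1)) = 2 x (1 + 0)

Final answer: D(3) = 2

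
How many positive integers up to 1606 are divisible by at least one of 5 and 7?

Multiples of 5: 321. Multiples of 7: 229. Of both (lcm=35): 45.
By inclusion-exclusion: 321 + 229 - 45.

Final answer: 505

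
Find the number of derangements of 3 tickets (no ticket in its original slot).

Use the recurrence D(n) = (n-1)(D(n-1) + D(n-2)) with D(0)=1, D(1)=0.
D(2) = 1 x (0 + 1) = 1
D(3) = 2 x (D(2) + D(1)) = 2 x (1 + 0)

Final answer: D(3) = 2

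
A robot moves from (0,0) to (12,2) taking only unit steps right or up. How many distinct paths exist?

Each path has 12 right steps and 2 up steps in some order (14 steps total).
Choose which 2 of the 14 steps are up: C(14,2).

Final answer: C(14,2) = 91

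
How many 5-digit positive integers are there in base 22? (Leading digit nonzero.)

In base 22, the leading digit has 21 choices (1..21); each of the remaining 4 digits has 22 choices.
Total: 21 x 22^4.

Final answer: 4919376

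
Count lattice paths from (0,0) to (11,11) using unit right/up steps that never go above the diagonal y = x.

Total monotonic paths to (11,11): C(22,11) = 705432.
Reflecting each bad path at its first crossing gives a bijection with paths to (10,12): C(22,12) = 646646.
Valid Dyck paths: 705432 - 646646.
(Equivalently, C_{11} = C(22,11)/12 = 705432/12.)

Final answer: C_{11} = 58786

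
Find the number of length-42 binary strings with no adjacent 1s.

A valid string ends in 0 (append to any length-(n-1) valid string) or in 01 (append to any length-(n-2) valid string), so a(n) = a(n-1) + a(n-2) with a(1)=2, a(2)=3.
Iterating the recurrence: a(1)=2, a(2)=3, a(3)=5, a(4)=8, a(5)=13, a(6)=21, a(7)=34, a(8)=55, a(9)=89, a(10)=144, a(11)=233, a(12)=377, a(13)=610, a(14)=987, a(15)=1597, a(16)=2584, a(17)=4181, a(18)=6765, a(19)=10946, a(20)=17711, a(21)=28657, a(22)=46368, a(23)=75025, a(24)=121393, a(25)=196418, a(26)=317811, a(27)=514229, a(28)=832040, a(29)=1346269, a(30)=2178309, a(31)=3524578, a(32)=5702887, a(33)=9227465, a(34)=14930352, a(35)=24157817, a(36)=39088169, a(37)=63245986, a(38)=102334155, a(39)=165580141, a(40)=267914296, a(41)=433494437, a(42)=701408733.

Final answer: 701408733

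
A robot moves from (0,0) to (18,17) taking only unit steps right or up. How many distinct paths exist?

Each path has 18 right steps and 17 up steps in some order (35 steps total).
Choose which 17 of the 35 steps are up: C(35,17).

Final answer: C(35,17) = 4537567650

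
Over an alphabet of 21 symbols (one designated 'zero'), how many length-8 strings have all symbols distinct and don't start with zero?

First digit: 20 (nonzero). Second: 20 (not first). Third: 19, etc.
Total: 20 x 20 x 19 x 18 x 17 x 16 x 15 x 14.

Final answer: 7814016000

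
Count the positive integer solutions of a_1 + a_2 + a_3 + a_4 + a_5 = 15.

Substitute a'_i = a_i - 1 (so a'_i >= 0). Then sum a'_i = 15 - 5 = 10.
Stars and bars: C(10+5-1, 5-1) = C(14,4).

Final answer: C(14,4) = 1001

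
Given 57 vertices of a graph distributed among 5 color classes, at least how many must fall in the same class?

By pigeonhole with 57 objects and 5 categories: ceiling(57/5).

Final answer: 12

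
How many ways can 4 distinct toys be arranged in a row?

The number of ways to arrange 4 distinct objects is 4!.

Final answer: 4! = 24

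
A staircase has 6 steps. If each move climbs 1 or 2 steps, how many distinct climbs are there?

Let f(n) count the ways. The last step is size 1 or 2, so f(n) = f(n-1) + f(n-2) with f(1)=1, f(2)=2.
Computing successive values: f(1)=1, f(2)=2, f(3)=3, f(4)=5, f(5)=8, f(6)=13.

Final answer: 13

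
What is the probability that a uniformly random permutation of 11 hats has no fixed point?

Use the recurrence D(n) = (n-1)(D(n-1) + D(n-2)) with D(0)=1, D(1)=0.
Building up: D(2)=1, D(3)=2, D(4)=9, D(5)=44, D(6)=265, D(7)=1854, D(8)=14833, D(9)=133496, D(10)=1334961, D(11)=14684570.
Total arrangements: 11! = 39916800.
Probability = D(11)/11! = 1468457/3991680.

Final answer: D(11)/11! = 14684570/39916800 = 0.367879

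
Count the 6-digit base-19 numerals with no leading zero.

In base 19, the leading digit has 18 choices (1..18); each of the remaining 5 digits has 19 choices.
Total: 18 x 19^5.

Final answer: 44569782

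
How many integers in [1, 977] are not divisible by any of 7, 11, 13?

|div by 7|=139, |div by 11|=88, |div by 13|=75.
|div by 7&11|=12, |div by 7&13|=10, |div by 11&13|=6, |div by all|=0.
By inclusion-exclusion, divisible by at least one: 139+88+75-12-10-6+0 = 274.
Not divisible by any: 977 - 274.

Final answer: 703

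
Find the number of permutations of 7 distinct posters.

The number of ways to arrange 7 distinct objects is 7!.

Final answer: 7! = 5040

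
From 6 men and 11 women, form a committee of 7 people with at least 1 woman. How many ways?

Sum over valid woman counts:
C(11,1)C(6,6) = 11
C(11,2)C(6,5) = 330
C(11,3)C(6,4) = 2475
C(11,4)C(6,3) = 6600
C(11,5)C(6,2) = 6930
C(11,6)C(6,1) = 2772
C(11,7)C(6,0) = 330
Total: 11 + 330 + 2475 + 6600 + 6930 + 2772 + 330.

Final answer: 19448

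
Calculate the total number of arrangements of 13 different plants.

The number of ways to arrange 13 distinct objects is 13!.

Final answer: 13! = 6227020800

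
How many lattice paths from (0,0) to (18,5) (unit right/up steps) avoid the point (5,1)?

Total paths to (18,5): C(23,5) = 33649.
Paths through (5,1): C(6,1) x C(17,4) = 14280.
Avoiding (5,1): 33649 - 14280.

Final answer: 19369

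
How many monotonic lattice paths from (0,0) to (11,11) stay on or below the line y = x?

Total monotonic paths to (11,11): C(22,11) = 705432.
A path is bad iff it touches y = x + 1; reflecting its initial segment maps bad paths bijectively onto all paths to (10,12), of which there are C(22,12) = 646646.
Valid Dyck paths: 705432 - 646646.
(This is the Catalan number C_{11}.)

Final answer: C_{11} = 58786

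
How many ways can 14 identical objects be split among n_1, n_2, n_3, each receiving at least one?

Substitute n'_i = n_i - 1 (so n'_i >= 0). Then sum n'_i = 14 - 3 = 11.
Stars and bars: C(11+3-1, 3-1) = C(13,2).

Final answer: C(13,2) = 78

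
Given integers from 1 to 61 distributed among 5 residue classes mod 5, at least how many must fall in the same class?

By pigeonhole with 61 objects and 5 categories: ceiling(61/5).

Final answer: 13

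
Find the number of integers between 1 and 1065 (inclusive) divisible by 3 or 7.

Multiples of 3: 355. Multiples of 7: 152. Of both (lcm=21): 50.
By inclusion-exclusion: 355 + 152 - 50.

Final answer: 457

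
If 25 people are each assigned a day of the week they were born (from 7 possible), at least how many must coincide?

There are 7 possible values for day of the week they were born. With 25 people and 7 categories, by pigeonhole: ceiling(25/7).

Final answer: 4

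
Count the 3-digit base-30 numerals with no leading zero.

These are the integers in [30^2, 30^3), so the count is 30^3 - 30^2 = 29 x 30^2.

Final answer: 26100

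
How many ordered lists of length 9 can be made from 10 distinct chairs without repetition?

P(10,9) = 10!/(10-9)! = 10!/1!.

Final answer: P(10,9) = 3628800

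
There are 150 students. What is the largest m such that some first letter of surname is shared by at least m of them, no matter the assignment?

There are 26 possible values for first letter of surname. With 150 students and 26 categories, by pigeonhole: ceiling(150/26).

Final answer: 6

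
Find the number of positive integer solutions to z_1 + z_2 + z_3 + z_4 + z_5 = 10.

Substitute z'_i = z_i - 1 (so z'_i >= 0). Then sum z'_i = 10 - 5 = 5.
Stars and bars: C(5+5-1, 5-1) = C(9,4).

Final answer: C(9,4) = 126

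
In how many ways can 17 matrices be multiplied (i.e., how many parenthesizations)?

The structures are counted by the Catalan number C_n. Here n = 17 - 1 = 16.
C_n = (2n)!/(n!(n+1)!), so C_{16} = 32!/(16! x 17!) = C(32,16)/17 = 601080390/17.

Final answer: C_{16} = 35357670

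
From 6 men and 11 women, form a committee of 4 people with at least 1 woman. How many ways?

Sum over valid woman counts:
C(11,1)C(6,3) = 220
C(11,2)C(6,2) = 825
C(11,3)C(6,1) = 990
C(11,4)C(6,0) = 330
Total: 220 + 825 + 990 + 330.

Final answer: 2365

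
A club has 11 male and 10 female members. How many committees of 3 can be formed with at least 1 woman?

Sum over valid woman counts:
C(10,1)C(11,2) = 550
C(10,2)C(11,1) = 495
C(10,3)C(11,0) = 120
Total: 550 + 495 + 120.

Final answer: 1165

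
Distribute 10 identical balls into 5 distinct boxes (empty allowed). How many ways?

Stars and bars: C(n+k-1, k-1) = C(14,4).

Final answer: C(14,4) = 1001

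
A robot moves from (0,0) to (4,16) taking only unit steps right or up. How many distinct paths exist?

Each path has 4 right steps and 16 up steps in some order (20 steps total).
Choose which 16 of the 20 steps are up: C(20,16).

Final answer: C(20,16) = 4845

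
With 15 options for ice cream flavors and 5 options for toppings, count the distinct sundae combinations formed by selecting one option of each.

By the multiplication principle: 15 x 5.

Final answer: 75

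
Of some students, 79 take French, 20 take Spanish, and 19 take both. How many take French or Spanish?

|A union B| = |A| + |B| - |A intersect B| = 79 + 20 - 19.

Final answer: 80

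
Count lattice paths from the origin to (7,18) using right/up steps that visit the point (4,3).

Paths (0,0)->(4,3): C(7,3) = 35.
Paths (4,3)->(7,18): C(18,15) = 816.
By multiplication principle: 35 x 816.

Final answer: 28560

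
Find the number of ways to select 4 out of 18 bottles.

C(18,4) = 18!/(4! x (18-4)!).

Final answer: C(18,4) = 3060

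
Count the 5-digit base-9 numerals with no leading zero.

In base 9, the leading digit has 8 choices (1..8); each of the remaining 4 digits has 9 choices.
Total: 8 x 9^4.

Final answer: 52488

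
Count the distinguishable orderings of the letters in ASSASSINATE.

Letters (A:3, E:1, I:1, N:1, S:4, T:1). Total letters: 11.
Permutations = 11!/(4! x 3!).

Final answer: 277200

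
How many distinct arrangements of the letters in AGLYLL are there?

Letters (A:1, G:1, L:3, Y:1). Total letters: 6.
Permutations = 6!/(3!).

Final answer: 120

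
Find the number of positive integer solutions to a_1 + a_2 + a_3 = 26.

Substitute a'_i = a_i - 1 (so a'_i >= 0). Then sum a'_i = 26 - 3 = 23.
Stars and bars: C(23+3-1, 3-1) = C(25,2).

Final answer: C(25,2) = 300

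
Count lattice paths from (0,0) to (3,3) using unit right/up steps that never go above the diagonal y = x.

Total monotonic paths to (3,3): C(6,3) = 20.
A path is bad iff it touches y = x + 1; reflecting its initial segment maps bad paths bijectively onto all paths to (2,4), of which there are C(6,4) = 15.
Valid Dyck paths: 20 - 15.
(This is the Catalan number C_{3}.)

Final answer: C_{3} = 5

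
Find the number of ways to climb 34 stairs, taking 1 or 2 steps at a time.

Let f(n) count the ways. The last step is size 1 or 2, so f(n) = f(n-1) + f(n-2) with f(1)=1, f(2)=2.
Computing successive values: f(1)=1, f(2)=2, f(3)=3, f(4)=5, f(5)=8, f(6)=13, f(7)=21, f(8)=34, f(9)=55, f(10)=89, f(11)=144, f(12)=233, f(13)=377, f(14)=610, f(15)=987, f(16)=1597, f(17)=2584, f(18)=4181, f(19)=6765, f(20)=10946, f(21)=17711, f(22)=28657, f(23)=46368, f(24)=75025, f(25)=121393, f(26)=196418, f(27)=317811, f(28)=514229, f(29)=832040, f(30)=1346269, f(31)=2178309, f(32)=3524578, f(33)=5702887, f(34)=9227465.

Final answer: 9227465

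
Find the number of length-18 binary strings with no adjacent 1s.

Let a(n) count valid strings. If the last bit is 0 the prefix is any valid string of length n-1; if it is 1 the string must end in 01 with a valid prefix of length n-2. So a(n) = a(n-1) + a(n-2), a(1)=2, a(2)=3.
Building up term by term: a(1)=2, a(2)=3, a(3)=5, a(4)=8, a(5)=13, a(6)=21, a(7)=34, a(8)=55, a(9)=89, a(10)=144, a(11)=233, a(12)=377, a(13)=610, a(14)=987, a(15)=1597, a(16)=2584, a(17)=4181, a(18)=6765.

Final answer: 6765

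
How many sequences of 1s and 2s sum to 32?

Let f(n) count the ways. The last step is size 1 or 2, so f(n) = f(n-1) + f(n-2) with f(1)=1, f(2)=2.
Computing successive values: f(1)=1, f(2)=2, f(3)=3, f(4)=5, f(5)=8, f(6)=13, f(7)=21, f(8)=34, f(9)=55, f(10)=89, f(11)=144, f(12)=233, f(13)=377, f(14)=610, f(15)=987, f(16)=1597, f(17)=2584, f(18)=4181, f(19)=6765, f(20)=10946, f(21)=17711, f(22)=28657, f(23)=46368, f(24)=75025, f(25)=121393, f(26)=196418, f(27)=317811, f(28)=514229, f(29)=832040, f(30)=1346269, f(31)=2178309, f(32)=3524578.

Final answer: 3524578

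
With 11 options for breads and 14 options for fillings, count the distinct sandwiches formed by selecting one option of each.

By the multiplication principle: 11 x 14.

Final answer: 154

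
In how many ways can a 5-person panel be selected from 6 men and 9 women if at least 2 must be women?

Sum over valid woman counts:
C(9,2)C(6,3) = 720
C(9,3)C(6,2) = 1260
C(9,4)C(6,1) = 756
C(9,5)C(6,0) = 126
Total: 720 + 1260 + 756 + 126.

Final answer: 2862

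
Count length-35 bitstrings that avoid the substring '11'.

Let a(n) count valid strings. If the last bit is 0 the prefix is any valid string of length n-1; if it is 1 the string must end in 01 with a valid prefix of length n-2. So a(n) = a(n-1) + a(n-2), a(1)=2, a(2)=3.
Building up term by term: a(1)=2, a(2)=3, a(3)=5, a(4)=8, a(5)=13, a(6)=21, a(7)=34, a(8)=55, a(9)=89, a(10)=144, a(11)=233, a(12)=377, a(13)=610, a(14)=987, a(15)=1597, a(16)=2584, a(17)=4181, a(18)=6765, a(19)=10946, a(20)=17711, a(21)=28657, a(22)=46368, a(23)=75025, a(24)=121393, a(25)=196418, a(26)=317811, a(27)=514229, a(28)=832040, a(29)=1346269, a(30)=2178309, a(31)=3524578, a(32)=5702887, a(33)=9227465, a(34)=14930352, a(35)=24157817.

Final answer: 24157817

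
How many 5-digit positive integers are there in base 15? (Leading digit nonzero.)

In base 15, the leading digit has 14 choices (1..14); each of the remaining 4 digits has 15 choices.
Total: 14 x 15^4.

Final answer: 708750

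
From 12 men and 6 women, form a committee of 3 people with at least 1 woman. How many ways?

Sum over valid woman counts:
C(6,1)C(12,2) = 396
C(6,2)C(12,1) = 180
C(6,3)C(12,0) = 20
Total: 396 + 180 + 20.

Final answer: 596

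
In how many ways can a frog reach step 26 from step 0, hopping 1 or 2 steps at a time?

Let f(n) be the number of climbs. Removing the last move (1 or 2 steps) gives f(n) = f(n-1) + f(n-2); base cases f(1)=1, f(2)=2.
Computing successive values: f(1)=1, f(2)=2, f(3)=3, f(4)=5, f(5)=8, f(6)=13, f(7)=21, f(8)=34, f(9)=55, f(10)=89, f(11)=144, f(12)=233, f(13)=377, f(14)=610, f(15)=987, f(16)=1597, f(17)=2584, f(18)=4181, f(19)=6765, f(20)=10946, f(21)=17711, f(22)=28657, f(23)=46368, f(24)=75025, f(25)=121393, f(26)=196418.

Final answer: 196418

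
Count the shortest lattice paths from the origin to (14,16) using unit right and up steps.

Each path has 14 right steps and 16 up steps in some order (30 steps total).
Choose which 16 of the 30 steps are up: C(30,16).

Final answer: C(30,16) = 145422675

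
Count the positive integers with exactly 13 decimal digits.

First digit: 9 choices (1-9). Each of the remaining 12 digits: 10 choices.
Total: 9 x 10^12.

Final answer: 9000000000000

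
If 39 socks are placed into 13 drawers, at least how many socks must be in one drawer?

By the pigeonhole principle: ceiling(39/13).

Final answer: 3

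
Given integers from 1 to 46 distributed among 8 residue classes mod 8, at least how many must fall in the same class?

By pigeonhole with 46 objects and 8 categories: ceiling(46/8).

Final answer: 6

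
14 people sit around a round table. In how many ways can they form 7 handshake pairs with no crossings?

The structures are counted by the Catalan number C_n. Here n = 14/2 = 7.
C_n = C(2n,n)/(n+1), so C_{7} = C(14,7)/8 = 3432/8.

Final answer: C_{7} = 429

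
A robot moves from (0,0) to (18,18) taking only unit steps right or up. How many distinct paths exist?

Each path has 18 right steps and 18 up steps in some order (36 steps total).
Choose which 18 of the 36 steps are up: C(36,18).

Final answer: C(36,18) = 9075135300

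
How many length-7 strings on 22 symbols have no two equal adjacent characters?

Let g(n) count such strings. g(1) = 22, and each valid string of length n-1 extends in 21 ways (any symbol but the last), so g(n) = 21 g(n-1).
Total: g(7) = 22 x 21^6.

Final answer: 22 x 21^{6} = 1886854662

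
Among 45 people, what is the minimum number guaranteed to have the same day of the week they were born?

There are 7 possible values for day of the week they were born. With 45 people and 7 categories, by pigeonhole: ceiling(45/7).

Final answer: 7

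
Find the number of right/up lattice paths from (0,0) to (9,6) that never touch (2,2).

Total paths to (9,6): C(15,6) = 5005.
Paths through (2,2): C(4,2) x C(11,4) = 1980.
Avoiding (2,2): 5005 - 1980.

Final answer: 3025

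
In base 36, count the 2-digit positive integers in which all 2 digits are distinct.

First digit: 35 (nonzero). Second: 35 (not first). Third: 34, etc.
Total: 35 x 35.

Final answer: 1225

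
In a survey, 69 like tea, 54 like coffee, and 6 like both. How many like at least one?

|A union B| = |A| + |B| - |A intersect B| = 69 + 54 - 6.

Final answer: 117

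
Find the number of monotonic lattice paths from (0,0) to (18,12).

Each path has 18 right steps and 12 up steps in some order (30 steps total).
Choose which 12 of the 30 steps are up: C(30,12).

Final answer: C(30,12) = 86493225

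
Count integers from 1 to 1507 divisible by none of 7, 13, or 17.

|div by 7|=215, |div by 13|=115, |div by 17|=88.
|div by 7&13|=16, |div by 7&17|=12, |div by 13&17|=6, |div by all|=0.
By inclusion-exclusion, divisible by at least one: 215+115+88-16-12-6+0 = 384.
Not divisible by any: 1507 - 384.

Final answer: 1123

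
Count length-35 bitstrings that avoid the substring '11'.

Classify by the final bit: ...0 gives a(n-1) strings, ...01 gives a(n-2) strings. Thus a(n) = a(n-1) + a(n-2) with a(1)=2, a(2)=3.
Iterating the recurrence: a(1)=2, a(2)=3, a(3)=5, a(4)=8, a(5)=13, a(6)=21, a(7)=34, a(8)=55, a(9)=89, a(10)=144, a(11)=233, a(12)=377, a(13)=610, a(14)=987, a(15)=1597, a(16)=2584, a(17)=4181, a(18)=6765, a(19)=10946, a(20)=17711, a(21)=28657, a(22)=46368, a(23)=75025, a(24)=121393, a(25)=196418, a(26)=317811, a(27)=514229, a(28)=832040, a(29)=1346269, a(30)=2178309, a(31)=3524578, a(32)=5702887, a(33)=9227465, a(34)=14930352, a(35)=24157817.

Final answer: 24157817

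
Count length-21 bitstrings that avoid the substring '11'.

Let a(n) count valid strings. If the last bit is 0 the prefix is any valid string of length n-1; if it is 1 the string must end in 01 with a valid prefix of length n-2. So a(n) = a(n-1) + a(n-2), a(1)=2, a(2)=3.
Iterating the recurrence: a(1)=2, a(2)=3, a(3)=5, a(4)=8, a(5)=13, a(6)=21, a(7)=34, a(8)=55, a(9)=89, a(10)=144, a(11)=233, a(12)=377, a(13)=610, a(14)=987, a(15)=1597, a(16)=2584, a(17)=4181, a(18)=6765, a(19)=10946, a(20)=17711, a(21)=28657.

Final answer: 28657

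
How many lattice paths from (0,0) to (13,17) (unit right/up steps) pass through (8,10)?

Paths (0,0)->(8,10): C(18,10) = 43758.
Paths (8,10)->(13,17): C(12,7) = 792.
By multiplication principle: 43758 x 792.

Final answer: 34656336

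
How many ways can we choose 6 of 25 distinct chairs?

C(25,6) = 25!/(6! x 19!).

Final answer: \binom{25}{6} = 177100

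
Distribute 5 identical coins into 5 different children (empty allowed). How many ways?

Stars and bars: C(n+k-1, k-1) = C(9,4).

Final answer: C(9,4) = 126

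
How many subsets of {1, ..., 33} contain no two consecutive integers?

Let a(n) count such subsets of {1, ..., n}. Either n is excluded (a(n-1) ways) or n is included, forcing n-1 out (a(n-2) ways), so a(n) = a(n-1) + a(n-2) with a(1)=2, a(2)=3.
Iterating the recurrence: a(1)=2, a(2)=3, a(3)=5, a(4)=8, a(5)=13, a(6)=21, a(7)=34, a(8)=55, a(9)=89, a(10)=144, a(11)=233, a(12)=377, a(13)=610, a(14)=987, a(15)=1597, a(16)=2584, a(17)=4181, a(18)=6765, a(19)=10946, a(20)=17711, a(21)=28657, a(22)=46368, a(23)=75025, a(24)=121393, a(25)=196418, a(26)=317811, a(27)=514229, a(28)=832040, a(29)=1346269, a(30)=2178309, a(31)=3524578, a(32)=5702887, a(33)=9227465.

Final answer: 9227465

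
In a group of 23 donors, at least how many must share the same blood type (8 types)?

There are 8 possible values for blood type (8 types). With 23 donors and 8 categories, by pigeonhole: ceiling(23/8).

Final answer: 3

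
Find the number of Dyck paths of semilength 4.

Total monotonic paths to (4,4): C(8,4) = 70.
By the reflection principle, paths that go above the diagonal number C(8,5) = 56.
Valid Dyck paths: 70 - 56.
(These counts are the Catalan numbers.)

Final answer: C_{4} = 14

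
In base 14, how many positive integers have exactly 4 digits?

These are the integers in [14^3, 14^4), so the count is 14^4 - 14^3 = 13 x 14^3.

Final answer: 35672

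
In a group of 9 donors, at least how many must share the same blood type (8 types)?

There are 8 possible values for blood type (8 types). With 9 donors and 8 categories, by pigeonhole: ceiling(9/8).

Final answer: 2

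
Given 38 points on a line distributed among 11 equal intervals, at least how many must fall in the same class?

By pigeonhole with 38 objects and 11 categories: ceiling(38/11).

Final answer: 4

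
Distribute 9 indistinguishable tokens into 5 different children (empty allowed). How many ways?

Stars and bars: C(n+k-1, k-1) = C(13,4).

Final answer: C(13,4) = 715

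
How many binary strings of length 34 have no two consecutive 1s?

A valid string ends in 0 (append to any length-(n-1) valid string) or in 01 (append to any length-(n-2) valid string), so a(n) = a(n-1) + a(n-2) with a(1)=2, a(2)=3.
Building up term by term: a(1)=2, a(2)=3, a(3)=5, a(4)=8, a(5)=13, a(6)=21, a(7)=34, a(8)=55, a(9)=89, a(10)=144, a(11)=233, a(12)=377, a(13)=610, a(14)=987, a(15)=1597, a(16)=2584, a(17)=4181, a(18)=6765, a(19)=10946, a(20)=17711, a(21)=28657, a(22)=46368, a(23)=75025, a(24)=121393, a(25)=196418, a(26)=317811, a(27)=514229, a(28)=832040, a(29)=1346269, a(30)=2178309, a(31)=3524578, a(32)=5702887, a(33)=9227465, a(34)=14930352.

Final answer: 14930352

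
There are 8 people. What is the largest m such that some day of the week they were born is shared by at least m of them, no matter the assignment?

There are 7 possible values for day of the week they were born. With 8 people and 7 categories, by pigeonhole: ceiling(8/7).

Final answer: 2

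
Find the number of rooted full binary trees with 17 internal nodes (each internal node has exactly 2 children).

This is counted by the nth Catalan number C_n. Here n = 17.
C_n = C(2n,n)/(n+1), so C_{17} = C(34,17)/18 = 2333606220/18.

Final answer: C_{17} = 129644790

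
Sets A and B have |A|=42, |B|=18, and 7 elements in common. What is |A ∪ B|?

|A union B| = |A| + |B| - |A intersect B| = 42 + 18 - 7.

Final answer: 53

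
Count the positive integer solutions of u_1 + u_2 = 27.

Substitute u'_i = u_i - 1 (so u'_i >= 0). Then sum u'_i = 27 - 2 = 25.
Stars and bars: C(25+2-1, 2-1) = C(26,1).

Final answer: C(26,1) = 26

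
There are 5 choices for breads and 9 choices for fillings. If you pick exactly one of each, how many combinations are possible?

By the multiplication principle: 5 x 9.

Final answer: 45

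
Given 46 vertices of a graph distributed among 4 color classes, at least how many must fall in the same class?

By pigeonhole with 46 objects and 4 categories: ceiling(46/4).

Final answer: 12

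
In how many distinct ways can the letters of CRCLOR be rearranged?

Letters (C:2, L:1, O:1, R:2). Total letters: 6.
Permutations = 6!/(2! x 2!).

Final answer: 180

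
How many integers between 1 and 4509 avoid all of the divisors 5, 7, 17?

|div by 5|=901, |div by 7|=644, |div by 17|=265.
|div by 5&7|=128, |div by 5&17|=53, |div by 7&17|=37, |div by all|=7.
By inclusion-exclusion, divisible by at least one: 901+644+265-128-53-37+7 = 1599.
Not divisible by any: 4509 - 1599.

Final answer: 2910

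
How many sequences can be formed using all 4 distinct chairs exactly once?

The number of ways to arrange 4 distinct objects is 4!.

Final answer: 4! = 24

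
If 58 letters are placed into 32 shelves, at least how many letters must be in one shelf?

By the pigeonhole principle: ceiling(58/32).

Final answer: 2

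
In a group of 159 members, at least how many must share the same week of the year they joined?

There are 52 possible values for week of the year they joined. With 159 members and 52 categories, by pigeonhole: ceiling(159/52).

Final answer: 4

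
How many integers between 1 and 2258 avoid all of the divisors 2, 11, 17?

|div by 2|=1129, |div by 11|=205, |div by 17|=132.
|div by 2&11|=102, |div by 2&17|=66, |div by 11&17|=12, |div by all|=6.
By inclusion-exclusion, divisible by at least one: 1129+205+132-102-66-12+6 = 1292.
Not divisible by any: 2258 - 1292.

Final answer: 966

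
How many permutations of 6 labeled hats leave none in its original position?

D(n) = (n-1)(D(n-1) + D(n-2)), D(0)=1, D(1)=0.
D(2) = 1 x (0 + 1) = 1
D(3) = 2 x (1 + 0) = 2
D(4) = 3 x (2 + 1) = 9
D(5) = 4 x (9 + 2) = 44
D(6) = 5 x (D(5) + D(4)) = 5 x (44 + 9)

Final answer: D(6) = 265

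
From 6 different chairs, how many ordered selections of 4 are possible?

P(6,4) = 6!/(6-4)! = 6!/2!.

Final answer: P(6,4) = 360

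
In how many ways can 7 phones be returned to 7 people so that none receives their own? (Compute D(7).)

Use the recurrence D(n) = (n-1)(D(n-1) + D(n-2)) with D(0)=1, D(1)=0.
D(2) = 1 x (0 + 1) = 1
D(3) = 2 x (1 + 0) = 2
D(4) = 3 x (2 + 1) = 9
D(5) = 4 x (9 + 2) = 44
D(6) = 5 x (44 + 9) = 265
D(7) = 6 x (D(6) + D(5)) = 6 x (265 + 44)

Final answer: D(7) = 1854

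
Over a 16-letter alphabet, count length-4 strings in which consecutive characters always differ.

Let g(n) count such strings. g(1) = 16, and each valid string of length n-1 extends in 15 ways (any symbol but the last), so g(n) = 15 g(n-1).
Total: g(4) = 16 x 15^3.

Final answer: 16 x 15^{3} = 54000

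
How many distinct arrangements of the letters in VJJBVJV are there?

Letters (B:1, J:3, V:3). Total letters: 7.
Permutations = 7!/(3! x 3!).

Final answer: 140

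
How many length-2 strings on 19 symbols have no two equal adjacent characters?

First character: 19 choices. Each subsequent: 18 choices (must differ from the previous one).
Total: 19 x 18^1.

Final answer: 19 x 18^{1} = 342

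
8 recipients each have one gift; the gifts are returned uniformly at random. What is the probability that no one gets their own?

D(n) = (n-1)(D(n-1) + D(n-2)), D(0)=1, D(1)=0.
Building up: D(2)=1, D(3)=2, D(4)=9, D(5)=44, D(6)=265, D(7)=1854, D(8)=14833.
Total arrangements: 8! = 40320.
Probability = D(8)/8! = 2119/5760.

Final answer: D(8)/8! = 14833/40320 = 0.367882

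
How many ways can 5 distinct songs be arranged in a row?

The number of ways to arrange 5 distinct objects is 5!.

Final answer: 5! = 120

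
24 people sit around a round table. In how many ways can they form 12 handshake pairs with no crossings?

This is counted by the nth Catalan number C_n. Here n = 24/2 = 12.
C_n = C(2n,n) - C(2n,n+1), so C_{12} = C(24,12) - C(24,13) = 2704156 - 2496144.

Final answer: C_{12} = 208012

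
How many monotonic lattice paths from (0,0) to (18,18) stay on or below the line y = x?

Total monotonic paths to (18,18): C(36,18) = 9075135300.
Paths that cross above y=x (reflection bijection): C(36,19) = 8597496600.
Valid Dyck paths: 9075135300 - 8597496600.
(Check: C(36,18) - C(36,19) = C(36,18)/19, the Catalan number C_{18}.)

Final answer: C_{18} = 477638700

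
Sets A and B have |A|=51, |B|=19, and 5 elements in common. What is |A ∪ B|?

|A union B| = |A| + |B| - |A intersect B| = 51 + 19 - 5.

Final answer: 65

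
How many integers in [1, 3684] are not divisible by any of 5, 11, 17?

|div by 5|=736, |div by 11|=334, |div by 17|=216.
|div by 5&11|=66, |div by 5&17|=43, |div by 11&17|=19, |div by all|=3.
By inclusion-exclusion, divisible by at least one: 736+334+216-66-43-19+3 = 1161.
Not divisible by any: 3684 - 1161.

Final answer: 2523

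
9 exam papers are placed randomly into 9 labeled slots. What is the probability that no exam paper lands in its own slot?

D(n) = (n-1)(D(n-1) + D(n-2)), D(0)=1, D(1)=0.
Building up: D(2)=1, D(3)=2, D(4)=9, D(5)=44, D(6)=265, D(7)=1854, D(8)=14833, D(9)=133496.
Total arrangements: 9! = 362880.
Probability = D(9)/9! = 16687/45360.

Final answer: D(9)/9! = 133496/362880 = 0.367879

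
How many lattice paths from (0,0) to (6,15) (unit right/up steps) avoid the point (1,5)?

Total paths to (6,15): C(21,15) = 54264.
Paths through (1,5): C(6,5) x C(15,10) = 18018.
Avoiding (1,5): 54264 - 18018.

Final answer: 36246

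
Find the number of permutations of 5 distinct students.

The number of ways to arrange 5 distinct objects is 5!.

Final answer: 5! = 120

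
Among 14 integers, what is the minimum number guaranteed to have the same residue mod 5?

There are 5 possible values for residue mod 5. With 14 integers and 5 categories, by pigeonhole: ceiling(14/5).

Final answer: 3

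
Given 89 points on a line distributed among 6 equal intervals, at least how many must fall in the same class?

By pigeonhole with 89 objects and 6 categories: ceiling(89/6).

Final answer: 15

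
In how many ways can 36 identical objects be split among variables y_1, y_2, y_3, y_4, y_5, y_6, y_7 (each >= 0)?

Stars and bars with 36 stars and 6 bars:
C(36+7-1, 7-1) = C(42,6).

Final answer: C(42,6) = 5245786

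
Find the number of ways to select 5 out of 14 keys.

C(14,5) = 14!/(5! x (14-5)!).

Final answer: C(14,5) = 2002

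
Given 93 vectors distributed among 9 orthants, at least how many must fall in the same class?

By pigeonhole with 93 objects and 9 categories: ceiling(93/9).

Final answer: 11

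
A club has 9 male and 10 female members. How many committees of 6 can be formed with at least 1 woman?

Sum over valid woman counts:
C(10,1)C(9,5) = 1260
C(10,2)C(9,4) = 5670
C(10,3)C(9,3) = 10080
C(10,4)C(9,2) = 7560
C(10,5)C(9,1) = 2268
C(10,6)C(9,0) = 210
Total: 1260 + 5670 + 10080 + 7560 + 2268 + 210.

Final answer: 27048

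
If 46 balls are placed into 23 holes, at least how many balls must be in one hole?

By the pigeonhole principle: ceiling(46/23).

Final answer: 2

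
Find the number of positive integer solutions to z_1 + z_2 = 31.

Substitute z'_i = z_i - 1 (so z'_i >= 0). Then sum z'_i = 31 - 2 = 29.
Stars and bars: C(29+2-1, 2-1) = C(30,1).

Final answer: C(30,1) = 30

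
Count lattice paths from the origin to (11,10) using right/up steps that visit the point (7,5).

Paths (0,0)->(7,5): C(12,5) = 792.
Paths (7,5)->(11,10): C(9,5) = 126.
By multiplication principle: 792 x 126.

Final answer: 99792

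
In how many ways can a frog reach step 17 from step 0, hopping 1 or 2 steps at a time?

Condition on the final move: it is a 1-step (f(n-1) ways to get there) or a 2-step (f(n-2) ways), so f(n) = f(n-1) + f(n-2), with f(1)=1, f(2)=2.
Building up term by term: f(1)=1, f(2)=2, f(3)=3, f(4)=5, f(5)=8, f(6)=13, f(7)=21, f(8)=34, f(9)=55, f(10)=89, f(11)=144, f(12)=233, f(13)=377, f(14)=610, f(15)=987, f(16)=1597, f(17)=2584.

Final answer: 2584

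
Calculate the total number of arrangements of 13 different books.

The number of ways to arrange 13 distinct objects is 13!.

Final answer: 13! = 6227020800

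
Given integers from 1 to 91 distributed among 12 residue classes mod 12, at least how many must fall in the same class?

By pigeonhole with 91 objects and 12 categories: ceiling(91/12).

Final answer: 8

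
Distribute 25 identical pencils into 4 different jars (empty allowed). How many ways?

Stars and bars: C(n+k-1, k-1) = C(28,3).

Final answer: C(28,3) = 3276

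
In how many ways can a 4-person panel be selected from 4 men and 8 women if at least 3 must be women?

Sum over valid woman counts:
C(8,3)C(4,1) = 224
C(8,4)C(4,0) = 70
Total: 224 + 70.

Final answer: 294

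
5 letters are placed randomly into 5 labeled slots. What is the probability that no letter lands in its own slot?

D(n) = (n-1)(D(n-1) + D(n-2)), D(0)=1, D(1)=0.
Building up: D(2)=1, D(3)=2, D(4)=9, D(5)=44.
Total arrangements: 5! = 120.
Probability = D(5)/5! = 11/30.

Final answer: D(5)/5! = 44/120 = 0.366667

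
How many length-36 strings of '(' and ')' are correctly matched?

The structures are counted by the Catalan number C_n. Here n = 18 (pairs).
Using C_0 = 1 and C_(k+1) = C_k x 2(2k+1)/(k+2), build up term by term: C_1=1, C_2=2, C_3=5, C_4=14, C_5=42, C_6=132, C_7=429, C_8=1430, C_9=4862, C_10=16796, C_11=58786, C_12=208012, C_13=742900, C_14=2674440, C_15=9694845, C_16=35357670, C_17=129644790, C_18=477638700.

Final answer: C_{18} = 477638700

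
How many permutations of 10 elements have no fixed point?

Use the recurrence D(n) = (n-1)(D(n-1) + D(n-2)) with D(0)=1, D(1)=0.
Building up: D(2)=1, D(3)=2, D(4)=9, D(5)=44, D(6)=265, D(7)=1854, D(8)=14833, D(9)=133496.
D(10) = 9 x (D(9) + D(8)) = 9 x (133496 + 14833).

Final answer: D(10) = 1334961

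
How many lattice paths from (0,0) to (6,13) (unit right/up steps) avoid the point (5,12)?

Total paths to (6,13): C(19,13) = 27132.
Paths through (5,12): C(17,12) x C(2,1) = 12376.
Avoiding (5,12): 27132 - 12376.

Final answer: 14756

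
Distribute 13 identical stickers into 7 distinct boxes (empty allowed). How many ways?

Stars and bars: C(n+k-1, k-1) = C(19,6).

Final answer: C(19,6) = 27132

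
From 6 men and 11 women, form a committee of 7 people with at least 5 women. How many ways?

Sum over valid woman counts:
C(11,5)C(6,2) = 6930
C(11,6)C(6,1) = 2772
C(11,7)C(6,0) = 330
Total: 6930 + 2772 + 330.

Final answer: 10032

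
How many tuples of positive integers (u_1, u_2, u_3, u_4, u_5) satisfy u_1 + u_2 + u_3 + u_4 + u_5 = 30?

Substitute u'_i = u_i - 1 (so u'_i >= 0). Then sum u'_i = 30 - 5 = 25.
Stars and bars: C(25+5-1, 5-1) = C(29,4).

Final answer: C(29,4) = 23751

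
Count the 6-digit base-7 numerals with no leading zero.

These are the integers in [7^5, 7^6), so the count is 7^6 - 7^5 = 6 x 7^5.

Final answer: 100842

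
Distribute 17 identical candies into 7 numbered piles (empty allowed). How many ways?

Stars and bars: C(n+k-1, k-1) = C(23,6).

Final answer: C(23,6) = 100947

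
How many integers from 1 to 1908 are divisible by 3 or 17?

Multiples of 3: 636. Multiples of 17: 112. Of both (lcm=51): 37.
By inclusion-exclusion: 636 + 112 - 37.

Final answer: 711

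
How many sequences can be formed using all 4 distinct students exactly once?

The number of ways to arrange 4 distinct objects is 4!.

Final answer: 4! = 24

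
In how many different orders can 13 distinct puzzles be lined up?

The number of ways to arrange 13 distinct objects is 13!.

Final answer: 13! = 6227020800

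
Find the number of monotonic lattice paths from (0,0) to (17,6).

Each path has 17 right steps and 6 up steps in some order (23 steps total).
Choose which 6 of the 23 steps are up: C(23,6).

Final answer: C(23,6) = 100947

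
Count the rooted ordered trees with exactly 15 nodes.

This is a standard Catalan-number count: the answer is C_n. Here n = 15 - 1 = 14.
Using C_0 = 1 and C_(k+1) = C_k x 2(2k+1)/(k+2), build up term by term: C_1=1, C_2=2, C_3=5, C_4=14, C_5=42, C_6=132, C_7=429, C_8=1430, C_9=4862, C_10=16796, C_11=58786, C_12=208012, C_13=742900, C_14=2674440.

Final answer: C_{14} = 2674440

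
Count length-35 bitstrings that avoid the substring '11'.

A valid string ends in 0 (append to any length-(n-1) valid string) or in 01 (append to any length-(n-2) valid string), so a(n) = a(n-1) + a(n-2) with a(1)=2, a(2)=3.
Computing successive values: a(1)=2, a(2)=3, a(3)=5, a(4)=8, a(5)=13, a(6)=21, a(7)=34, a(8)=55, a(9)=89, a(10)=144, a(11)=233, a(12)=377, a(13)=610, a(14)=987, a(15)=1597, a(16)=2584, a(17)=4181, a(18)=6765, a(19)=10946, a(20)=17711, a(21)=28657, a(22)=46368, a(23)=75025, a(24)=121393, a(25)=196418, a(26)=317811, a(27)=514229, a(28)=832040, a(29)=1346269, a(30)=2178309, a(31)=3524578, a(32)=5702887, a(33)=9227465, a(34)=14930352, a(35)=24157817.

Final answer: 24157817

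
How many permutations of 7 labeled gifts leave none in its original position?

Derangements satisfy D(n) = (n-1)(D(n-1) + D(n-2)), starting from D(0)=1, D(1)=0.
D(2) = 1 x (0 + 1) = 1
D(3) = 2 x (1 + 0) = 2
D(4) = 3 x (2 + 1) = 9
D(5) = 4 x (9 + 2) = 44
D(6) = 5 x (44 + 9) = 265
D(7) = 6 x (D(6) + D(5)) = 6 x (265 + 44)

Final answer: D(7) = 1854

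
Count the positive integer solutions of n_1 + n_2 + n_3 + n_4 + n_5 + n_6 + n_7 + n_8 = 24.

Substitute n'_i = n_i - 1 (so n'_i >= 0). Then sum n'_i = 24 - 8 = 16.
Stars and bars: C(16+8-1, 8-1) = C(23,7).

Final answer: C(23,7) = 245157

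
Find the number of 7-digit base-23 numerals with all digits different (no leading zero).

First digit: 22 (nonzero). Second: 22 (not first). Third: 21, etc.
Total: 22 x 22 x 21 x 20 x 19 x 18 x 17.

Final answer: 1181869920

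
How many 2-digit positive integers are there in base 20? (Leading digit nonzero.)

These are the integers in [20^1, 20^2), so the count is 20^2 - 20^1 = 19 x 20^1.

Final answer: 380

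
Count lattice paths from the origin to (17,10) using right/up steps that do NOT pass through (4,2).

Total paths to (17,10): C(27,10) = 8436285.
Paths through (4,2): C(6,2) x C(21,8) = 3052350.
Avoiding (4,2): 8436285 - 3052350.

Final answer: 5383935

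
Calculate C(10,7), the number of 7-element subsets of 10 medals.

C(10,7) = 10!/(7! x 3!).

Final answer: \binom{10}{7} = 120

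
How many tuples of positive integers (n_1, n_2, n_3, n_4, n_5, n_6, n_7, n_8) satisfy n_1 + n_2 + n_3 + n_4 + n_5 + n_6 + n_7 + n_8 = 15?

Substitute n'_i = n_i - 1 (so n'_i >= 0). Then sum n'_i = 15 - 8 = 7.
Stars and bars: C(7+8-1, 8-1) = C(14,7).

Final answer: C(14,7) = 3432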